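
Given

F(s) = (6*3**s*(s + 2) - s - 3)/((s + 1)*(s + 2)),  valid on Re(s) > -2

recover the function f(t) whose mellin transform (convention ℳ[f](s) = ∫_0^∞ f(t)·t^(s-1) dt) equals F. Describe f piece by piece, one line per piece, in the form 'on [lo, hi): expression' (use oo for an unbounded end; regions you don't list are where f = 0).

invert the shared t-power to get t**(3/2) on [0, 1); 2*sqrt(t) on [1, 3)
decompose at 1; ℳ[f](s) sums the 2 pieces' integrals
segment [0, 1) carries t**2; integrate it
on [1, 3) integrate f = 2*t against the kernel

on [0, 1): t**2
on [1, 3): 2*t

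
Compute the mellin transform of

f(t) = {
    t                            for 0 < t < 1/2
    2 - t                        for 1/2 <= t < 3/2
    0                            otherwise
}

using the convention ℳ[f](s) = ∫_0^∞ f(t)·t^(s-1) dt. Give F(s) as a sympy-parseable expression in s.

(3**s*s + 4*3**s - 2*s - 4)/(2*2**s*s*(s + 1))
  Re(s) > -1

split f at 1/2: ℳ[f](s) collects 2 kernel integrals
on [0, 1/2): add ∫ t·t^(s-1) dt
between 1/2 and 3/2 the integrand is (2 - t)·t^(s-1)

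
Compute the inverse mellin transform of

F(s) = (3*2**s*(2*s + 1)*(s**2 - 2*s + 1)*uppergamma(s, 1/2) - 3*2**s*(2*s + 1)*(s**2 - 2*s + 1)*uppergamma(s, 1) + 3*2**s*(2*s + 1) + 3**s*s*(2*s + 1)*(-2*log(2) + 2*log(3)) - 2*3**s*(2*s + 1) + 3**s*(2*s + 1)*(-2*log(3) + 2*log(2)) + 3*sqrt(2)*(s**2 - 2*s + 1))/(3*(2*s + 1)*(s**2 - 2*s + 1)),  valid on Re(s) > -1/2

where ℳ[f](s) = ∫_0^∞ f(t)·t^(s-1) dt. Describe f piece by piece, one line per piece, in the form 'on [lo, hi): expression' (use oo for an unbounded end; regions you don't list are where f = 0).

on [0, 1): sqrt(2)*sqrt(t)/2
on [1, 2): exp(-t/2)
on [2, 3): 2*log(t/2)/t

reversing the common scale on t: sqrt(t) on [0, 1/2); exp(-t) on [1/2, 1); log(t)/t on [1, 3/2)
the 3 pieces separated at 1, 2 each add one integral
[0, 1) adds the kernel integral of sqrt(2)*sqrt(t)/2
piece [1, 2): integrate exp(-t/2) against the kernel
segment [2, 3) carries 2*log(t/2)/t; integrate it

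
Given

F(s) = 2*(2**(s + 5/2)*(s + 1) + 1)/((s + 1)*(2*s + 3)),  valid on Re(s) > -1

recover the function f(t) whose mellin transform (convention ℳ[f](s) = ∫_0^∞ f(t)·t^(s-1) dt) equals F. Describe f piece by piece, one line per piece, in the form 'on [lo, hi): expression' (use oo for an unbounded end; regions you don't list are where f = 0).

on [0, 1): 2*t
on [1, 2): 2*t**(3/2)

treat the 2 regions marked off by 1 separately and sum
∫ 2*t·t^(s-1) over [0, 1)
∫ over [1, 2) of 2*t**(3/2)·t^(s-1) joins the sum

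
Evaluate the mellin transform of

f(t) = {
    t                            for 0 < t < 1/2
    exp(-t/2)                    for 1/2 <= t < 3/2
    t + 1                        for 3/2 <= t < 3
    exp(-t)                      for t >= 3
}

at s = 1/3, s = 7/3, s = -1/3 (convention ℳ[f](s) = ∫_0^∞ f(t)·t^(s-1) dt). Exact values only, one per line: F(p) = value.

F(1/3) = -33*2**(2/3)*3**(1/3)/16 - 2**(1/3)*uppergamma(1/3, 3/4) + uppergamma(1/3, 3) + 3*2**(2/3)/16 + 2**(1/3)*uppergamma(1/3, 1/4) + 21*3**(1/3)/4
F(7/3) = 2**(2/3)*(-2240*2**(2/3)*uppergamma(7/3, 3/4) - 1107*3**(1/3) + 21 + 560*2**(1/3)*uppergamma(7/3, 3) + 2240*2**(2/3)*uppergamma(7/3, 1/4) + 6696*6**(1/3))/1120
F(-1/3) = 2**(1/3)*(-2*2**(1/3)*uppergamma(-1/3, 3/4) + 2*2**(2/3)*uppergamma(-1/3, 3) + 3**(2/3) + 3 + 2*2**(1/3)*uppergamma(-1/3, 1/4) + 6**(2/3))/4

cuts at 1/2, 3/2, 3: linearity sums the 4 kernel integrals
on [0, 1/2): add ∫ t·t^(s-1) dt
segment [1/2, 3/2) carries exp(-t/2); integrate it
[3/2, 3) adds the kernel integral of (t + 1)
the [3, ∞) slice contributes ∫ exp(-t)·t^(s-1) dt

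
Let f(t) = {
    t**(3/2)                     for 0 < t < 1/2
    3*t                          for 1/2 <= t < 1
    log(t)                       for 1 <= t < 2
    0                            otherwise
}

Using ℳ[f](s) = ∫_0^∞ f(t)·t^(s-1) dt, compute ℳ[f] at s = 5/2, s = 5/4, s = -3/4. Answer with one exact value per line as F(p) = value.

breakpoints 1/2, 1: one integral from each of the 3 segments
∫ t**(3/2)·t^(s-1) over [0, 1/2)
∫ 3*t·t^(s-1) over [1/2, 1)
segment 1 to 2 holds log(t); add its integral

F(5/2) = sqrt(2)*(-15536 + 11567*sqrt(2) + 35840*log(2))/22400
F(5/4) = -679*2**(1/4)/550 - 2**(3/4)/6 + 8*2**(1/4)*log(2)/5 + 148/75
F(-3/4) = -6*2**(3/4) - 2*2**(1/4)*log(2)/3 - 2*2**(1/4)/9 + 124/9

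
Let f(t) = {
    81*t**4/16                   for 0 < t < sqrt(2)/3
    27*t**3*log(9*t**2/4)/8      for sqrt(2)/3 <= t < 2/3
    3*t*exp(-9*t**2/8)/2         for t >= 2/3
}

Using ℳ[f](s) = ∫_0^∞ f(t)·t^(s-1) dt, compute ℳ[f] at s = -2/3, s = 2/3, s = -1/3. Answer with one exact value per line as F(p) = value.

back out the common scale on t: t**4 on [0, sqrt(2)/2); t**3*log(t**2) on [sqrt(2)/2, 1); t*exp(-t**2/2) on [1, ∞)
remove the shared t-power first: t**3 on [0, sqrt(2)/2); t**2*log(t**2) on [sqrt(2)/2, 1); exp(-t**2/2) on [1, ∞)
the power substitution comes off first: t**(3/2) on [0, 1/2); t*log(t) on [1/2, 1); exp(-t/2) on [1, ∞)
along the cuts sqrt(2)/3, 2/3, ℳ[f](s) splits into 3 integrals
on [0, sqrt(2)/3) integrate f = 81*t**4/16 against the kernel
the [sqrt(2)/3, 2/3) slice contributes ∫ 27*t**3*log(9*t**2/4)/8·t^(s-1) dt
∫ 3*t*exp(-9*t**2/8)/2·t^(s-1) over [2/3, ∞)

F(-2/3) = 2**(1/6)*3**(2/3)*(-720*2**(1/6) + 147*sqrt(2) + 420*log(2) + 360 + 980*2**(1/3)*uppergamma(1/6, 1/2))/3920
F(2/3) = 2**(5/6)*3**(1/3)*(-1008*2**(5/6) + 504 + 363*sqrt(2) + 924*log(2) + 6776*2**(2/3)*uppergamma(5/6, 1/2))/40656
F(-1/3) = 6**(1/3)*(-198*2**(1/3) + 48*sqrt(2) + 132*log(2) + 99 + 352*2**(2/3)*uppergamma(1/3, 1/2))/1408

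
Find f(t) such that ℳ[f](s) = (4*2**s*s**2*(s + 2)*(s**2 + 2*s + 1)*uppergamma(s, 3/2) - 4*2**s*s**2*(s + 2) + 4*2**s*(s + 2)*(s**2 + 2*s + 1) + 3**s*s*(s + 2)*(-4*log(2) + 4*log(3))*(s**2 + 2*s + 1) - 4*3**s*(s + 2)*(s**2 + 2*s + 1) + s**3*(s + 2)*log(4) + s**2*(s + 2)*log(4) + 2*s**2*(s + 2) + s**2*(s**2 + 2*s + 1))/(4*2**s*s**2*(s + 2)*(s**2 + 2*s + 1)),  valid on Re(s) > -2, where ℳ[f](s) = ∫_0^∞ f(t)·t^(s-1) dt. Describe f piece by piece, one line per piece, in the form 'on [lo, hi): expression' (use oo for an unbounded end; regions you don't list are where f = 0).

on [0, 1/2): t**2
on [1/2, 1): t*log(t)
on [1, 3/2): log(t)
on [3/2, oo): exp(-t)

breakpoints 1/2, 1, 3/2: one integral from each of the 4 segments
on [0, 1/2) integrate f = t**2 against the kernel
∫ t*log(t)·t^(s-1) over [1/2, 1)
segment [1, 3/2) carries log(t); integrate it
on [3/2, ∞) integrate f = exp(-t) against the kernel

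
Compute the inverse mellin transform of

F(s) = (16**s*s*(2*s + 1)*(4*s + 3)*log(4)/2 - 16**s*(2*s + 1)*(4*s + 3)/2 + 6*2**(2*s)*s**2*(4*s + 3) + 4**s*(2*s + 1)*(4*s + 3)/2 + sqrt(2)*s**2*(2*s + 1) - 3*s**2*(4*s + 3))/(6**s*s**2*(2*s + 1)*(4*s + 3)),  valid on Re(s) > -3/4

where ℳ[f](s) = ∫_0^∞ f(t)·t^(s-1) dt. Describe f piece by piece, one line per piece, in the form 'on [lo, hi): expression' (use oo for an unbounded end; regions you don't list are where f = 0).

on [0, 1/6): 2**(1/4)*3**(3/4)*t**(3/4)/2
on [1/6, 2/3): 3*sqrt(6)*sqrt(t)/2
on [2/3, 8/3): log(sqrt(6)*sqrt(t)/2)

invert the common scale on t to get t**(3/4) on [0, 1/4); 3*sqrt(t) on [1/4, 1); log(sqrt(t)) on [1, 4)
remove the power substitution first: t**(3/2) on [0, 1/2); 3*t on [1/2, 1); log(t) on [1, 2)
summing 3 kernel integrals split by 1/6, 2/3 yields ℳ[f](s)
over [0, 1/6), the kernel integral of 2**(1/4)*3**(3/4)*t**(3/4)/2 enters the sum
segment 1/6 to 2/3 holds 3*sqrt(6)*sqrt(t)/2; add its integral
piece [2/3, 8/3): integrate log(sqrt(6)*sqrt(t)/2) against the kernel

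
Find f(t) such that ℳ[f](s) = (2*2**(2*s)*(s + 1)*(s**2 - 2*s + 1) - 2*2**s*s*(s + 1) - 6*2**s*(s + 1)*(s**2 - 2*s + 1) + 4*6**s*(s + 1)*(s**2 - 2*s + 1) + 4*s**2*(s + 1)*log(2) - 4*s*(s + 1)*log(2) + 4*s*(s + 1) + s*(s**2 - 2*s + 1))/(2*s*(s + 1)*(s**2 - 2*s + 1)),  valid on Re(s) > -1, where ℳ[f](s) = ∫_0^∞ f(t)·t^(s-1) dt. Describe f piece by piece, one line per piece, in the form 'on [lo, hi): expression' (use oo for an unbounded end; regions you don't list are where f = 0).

reversing the common scale on t: t on [0, 1/2); log(t)/t on [1/2, 1); 3 on [1, 2); …
f breaks at 1, 2, 4 into 4 integrals to sum
the [0, 1) slice contributes ∫ t/2·t^(s-1) dt
over [1, 2), the kernel integral of 2*log(t/2)/t enters the sum
for t in [2, 4): the term is ∫ 3·t^(s-1)
between 4 and 6 the integrand is 2·t^(s-1)

on [0, 1): t/2
on [1, 2): 2*log(t/2)/t
on [2, 4): 3
on [4, 6): 2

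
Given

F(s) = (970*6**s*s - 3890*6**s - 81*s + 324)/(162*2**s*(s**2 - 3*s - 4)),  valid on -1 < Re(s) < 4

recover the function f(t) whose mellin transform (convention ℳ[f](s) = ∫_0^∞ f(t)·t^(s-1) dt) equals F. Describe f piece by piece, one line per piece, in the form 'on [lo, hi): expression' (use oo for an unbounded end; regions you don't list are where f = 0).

summing 3 kernel integrals split by 1/2, 3 yields ℳ[f](s)
over [0, 1/2), the kernel integral of t enters the sum
on [1/2, 3) integrate f = 2*t against the kernel
∫ over [3, ∞) of t**(-4)·t^(s-1) joins the sum

on [0, 1/2): t
on [1/2, 3): 2*t
on [3, oo): t**(-4)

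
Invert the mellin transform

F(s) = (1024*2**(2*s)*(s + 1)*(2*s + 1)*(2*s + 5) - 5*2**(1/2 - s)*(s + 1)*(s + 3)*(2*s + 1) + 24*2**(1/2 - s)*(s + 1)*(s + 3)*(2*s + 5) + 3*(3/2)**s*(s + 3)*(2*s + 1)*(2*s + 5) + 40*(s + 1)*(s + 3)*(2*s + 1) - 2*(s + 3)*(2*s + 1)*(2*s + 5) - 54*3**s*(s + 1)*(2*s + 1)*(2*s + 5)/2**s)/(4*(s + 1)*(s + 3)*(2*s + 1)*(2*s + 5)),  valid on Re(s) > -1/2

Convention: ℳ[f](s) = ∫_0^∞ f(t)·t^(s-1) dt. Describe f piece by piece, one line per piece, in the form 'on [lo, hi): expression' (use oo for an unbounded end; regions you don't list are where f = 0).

on [0, 1/2): 6*sqrt(t)
on [1/2, 1): 5*t**(5/2)
on [1, 3/2): t/2
on [3/2, 4): 4*t**3

treat the 4 regions marked off by 1/2, 1, 3/2 separately and sum
[0, 1/2) adds the kernel integral of 6*sqrt(t)
piece [1/2, 1): integrate 5*t**(5/2) against the kernel
on [1, 3/2) integrate f = t/2 against the kernel
the [3/2, 4) slice contributes ∫ 4*t**3·t^(s-1) dt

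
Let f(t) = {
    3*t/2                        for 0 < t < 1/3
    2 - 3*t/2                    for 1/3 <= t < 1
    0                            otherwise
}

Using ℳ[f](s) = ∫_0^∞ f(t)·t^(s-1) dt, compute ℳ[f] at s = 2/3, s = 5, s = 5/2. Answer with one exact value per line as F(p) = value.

F(2/3) = 21/10 - 4*3**(1/3)/5
F(5) = 2173/14580
F(5/2) = 13/35 - 2*sqrt(3)/105

peel off the common scale on t: t on [0, 1/2); 2 - t on [1/2, 3/2)
along the cuts 1/3, ℳ[f](s) splits into 2 integrals
segment 0 to 1/3 holds 3*t/2; add its integral
∫ over [1/3, 1) of (2 - 3*t/2)·t^(s-1) joins the sum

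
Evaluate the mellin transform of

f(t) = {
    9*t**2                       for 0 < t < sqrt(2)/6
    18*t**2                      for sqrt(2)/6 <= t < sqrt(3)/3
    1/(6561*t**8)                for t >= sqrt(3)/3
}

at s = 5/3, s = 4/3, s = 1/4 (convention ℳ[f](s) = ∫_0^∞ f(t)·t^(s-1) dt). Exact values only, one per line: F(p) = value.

invert the common scale on t to get t**2 on [0, sqrt(2)/2); 2*t**2 on [sqrt(2)/2, sqrt(3)); t**(-8) on [sqrt(3), ∞)
reversing the power substitution: t on [0, 1/2); 2*t on [1/2, 3); t**(-4) on [3, ∞)
split f at sqrt(2)/6, sqrt(3)/3: ℳ[f](s) collects 3 kernel integrals
on [0, sqrt(2)/6) integrate f = 9*t**2 against the kernel
segment [sqrt(2)/6, sqrt(3)/3) carries 18*t**2; integrate it
between sqrt(3)/3 and ∞ the integrand is 1/(6561*t**8)·t^(s-1)

F(5/3) = 2**(1/6)*3**(1/3)*(-1539 + 18490*6**(5/6))/203148
F(4/3) = -18**(1/3)/120 + 973*3**(1/3)/1620
F(1/4) = 2**(7/8)*3**(3/4)*(-279 + 3350*6**(1/8))/7533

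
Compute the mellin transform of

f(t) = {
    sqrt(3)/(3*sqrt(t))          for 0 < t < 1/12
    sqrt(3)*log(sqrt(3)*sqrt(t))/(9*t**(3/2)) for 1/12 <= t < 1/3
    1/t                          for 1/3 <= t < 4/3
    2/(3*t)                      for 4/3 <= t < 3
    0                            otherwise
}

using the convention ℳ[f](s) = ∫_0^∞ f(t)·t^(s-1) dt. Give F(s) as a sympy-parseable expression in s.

the common scale on t comes off first: 1/sqrt(t) on [0, 1/4); log(sqrt(t))/t**(3/2) on [1/4, 1); 3/t on [1, 4); …
invert the shared t-power to get sqrt(t) on [0, 1/4); log(sqrt(t))/sqrt(t) on [1/4, 1); 3 on [1, 4); …
back out the power substitution: t on [0, 1/2); log(t)/t on [1/2, 1); 3 on [1, 2); …
slice at 1/12, 1/3, 4/3, transform all 4 pieces, and sum them
[0, 1/12) adds the kernel integral of sqrt(3)/(3*sqrt(t))
piece [1/12, 1/3): integrate sqrt(3)*log(sqrt(3)*sqrt(t))/(9*t**(3/2)) against the kernel
over [1/3, 4/3), the kernel integral of 1/t enters the sum
segment 4/3 to 3 holds 2/(3*t); add its integral

2**(2 - 2*s)*(-4*2**(2*s - 2)*(s - 1)*(2*s - 1) - 6*2**(2*s - 2)*(2*s - 1)*(-4*s + 4*(s - 1)**2 + 5) + 2*2**(4*s - 4)*(2*s - 1)*(-4*s + 4*(s - 1)**2 + 5) + 4*6**(2*s - 2)*(2*s - 1)*(-4*s + 4*(s - 1)**2 + 5) + 16*(s - 1)**2*(2*s - 1)*log(2) - 8*(s - 1)*(2*s - 1)*log(2) + 8*(s - 1)*(2*s - 1) + 2*(s - 1)*(-4*s + 4*(s - 1)**2 + 5))/(2*3**s*(s - 1)*(2*s - 1)*(-4*s + 4*(s - 1)**2 + 5))
  Re(s) > 1/2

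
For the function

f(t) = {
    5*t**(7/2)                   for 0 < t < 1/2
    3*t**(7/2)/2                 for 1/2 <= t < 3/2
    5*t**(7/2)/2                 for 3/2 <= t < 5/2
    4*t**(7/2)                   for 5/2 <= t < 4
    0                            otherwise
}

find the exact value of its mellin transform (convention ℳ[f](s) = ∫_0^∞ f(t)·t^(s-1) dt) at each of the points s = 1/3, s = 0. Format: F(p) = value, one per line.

F(1/3) = -1125*2**(1/6)*5**(5/6)/368 - 81*2**(1/6)*3**(5/6)/184 + 21*2**(1/6)/368 + 3072*2**(2/3)/23
F(0) = -375*sqrt(10)/112 - 27*sqrt(6)/56 + sqrt(2)/16 + 1024/7

integrate the 4 segments split at 1/2, 3/2, 5/2, then add the results
on [0, 1/2) integrate f = 5*t**(7/2) against the kernel
on [1/2, 3/2) integrate f = 3*t**(7/2)/2 against the kernel
for t in [3/2, 5/2): the term is ∫ 5*t**(7/2)/2·t^(s-1)
piece [5/2, 4): integrate 4*t**(7/2) against the kernel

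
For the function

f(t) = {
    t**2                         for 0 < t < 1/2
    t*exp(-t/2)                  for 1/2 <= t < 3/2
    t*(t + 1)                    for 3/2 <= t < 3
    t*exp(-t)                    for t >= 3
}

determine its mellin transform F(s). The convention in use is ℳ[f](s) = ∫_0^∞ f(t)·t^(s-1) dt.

undo the shared t-power: t on [0, 1/2); exp(-t/2) on [1/2, 3/2); t + 1 on [3/2, 3); …
split f at 1/2, 3/2, 3: ℳ[f](s) collects 4 kernel integrals
over [0, 1/2), the kernel integral of t**2 enters the sum
∫ t*exp(-t/2)·t^(s-1) over [1/2, 3/2)
the [3/2, 3) slice contributes ∫ t*(t + 1)·t^(s-1) dt
the [3, ∞) slice contributes ∫ t*exp(-t)·t^(s-1) dt

(8*2**(2*s)*(s + 1)*(s + 2)*uppergamma(s + 1, 1/4) - 8*2**(2*s)*(s + 1)*(s + 2)*uppergamma(s + 1, 3/4) + 4*2**s*(s + 1)*(s + 2)*uppergamma(s + 1, 3) - 15*3**s*(s + 1) - 6*3**s + 48*6**s*(s + 1) + 12*6**s + s + 1)/(4*2**s*(s + 1)*(s + 2))
  Re(s) > -2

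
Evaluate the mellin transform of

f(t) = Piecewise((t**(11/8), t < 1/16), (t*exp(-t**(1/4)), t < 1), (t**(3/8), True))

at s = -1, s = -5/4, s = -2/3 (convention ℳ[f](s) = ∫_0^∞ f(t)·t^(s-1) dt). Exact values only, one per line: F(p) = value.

F(-1) = 4*Ei(-1) + 2*sqrt(2)/3 + 8/5 - 4*Ei(-1/2)
F(-5/4) = -4*expint(2, 1) + 8/7 + 8*expint(2, 1/2) + 4*sqrt(2)
F(-2/3) = -4*uppergamma(4/3, 1) + 3*2**(1/6)/17 + 4*uppergamma(4/3, 1/2) + 24/7

back out the power substitution: t**(11/4) on [0, 1/4); t**2*exp(-sqrt(t)) on [1/4, 1); t**(3/4) on [1, ∞)
back out the shared t-power: t**(3/4) on [0, 1/4); exp(-sqrt(t)) on [1/4, 1); t**(-5/4) on [1, ∞)
strip the power substitution: t**(3/2) on [0, 1/2); exp(-t) on [1/2, 1); t**(-5/2) on [1, ∞)
linearity at 1/16, 1 turns ℳ[f](s) into 3 summed integrals
the [0, 1/16) slice contributes ∫ t**(11/8)·t^(s-1) dt
between 1/16 and 1 the integrand is t*exp(-t**(1/4))·t^(s-1)
∫ t**(3/8)·t^(s-1) over [1, ∞)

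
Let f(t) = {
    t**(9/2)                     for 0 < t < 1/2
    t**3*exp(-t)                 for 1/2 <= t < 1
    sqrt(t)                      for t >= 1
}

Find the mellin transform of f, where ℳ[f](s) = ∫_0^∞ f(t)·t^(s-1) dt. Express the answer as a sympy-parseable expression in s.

(16*2**s*(2*s + 1)*(2*s + 9)*uppergamma(s + 3, 1/2) - 16*2**s*(2*s + 1)*(2*s + 9)*uppergamma(s + 3, 1) - 32*2**s*(2*s + 9) + sqrt(2)*(2*s + 1))/(16*2**s*(2*s + 1)*(2*s + 9))
  -9/2 < Re(s) < -1/2

undo the shared t-power: t**(5/2) on [0, 1/2); t*exp(-t) on [1/2, 1); t**(-3/2) on [1, ∞)
back out the shared t-power: t**2 on [0, 1/2); sqrt(t)*exp(-t) on [1/2, 1); t**(-2) on [1, ∞)
reversing the shared t-power: t**(3/2) on [0, 1/2); exp(-t) on [1/2, 1); t**(-5/2) on [1, ∞)
along the cuts 1/2, 1, ℳ[f](s) splits into 3 integrals
piece [0, 1/2): integrate t**(9/2) against the kernel
piece [1/2, 1): integrate t**3*exp(-t) against the kernel
∫ over [1, ∞) of sqrt(t)·t^(s-1) joins the sum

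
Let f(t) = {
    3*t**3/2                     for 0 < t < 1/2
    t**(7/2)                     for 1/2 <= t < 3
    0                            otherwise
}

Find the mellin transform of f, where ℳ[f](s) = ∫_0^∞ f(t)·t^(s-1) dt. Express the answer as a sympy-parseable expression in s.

linearity at 1/2 turns ℳ[f](s) into 2 summed integrals
∫ 3*t**3/2·t^(s-1) over [0, 1/2)
[1/2, 3) adds the kernel integral of t**(7/2)

(2**(3/2 - s)*(-s - 3) + 32*3**(s + 7/2)*(s + 3) + 3*(2*s + 7)/2**s)/(16*(s + 3)*(2*s + 7))
  Re(s) > -3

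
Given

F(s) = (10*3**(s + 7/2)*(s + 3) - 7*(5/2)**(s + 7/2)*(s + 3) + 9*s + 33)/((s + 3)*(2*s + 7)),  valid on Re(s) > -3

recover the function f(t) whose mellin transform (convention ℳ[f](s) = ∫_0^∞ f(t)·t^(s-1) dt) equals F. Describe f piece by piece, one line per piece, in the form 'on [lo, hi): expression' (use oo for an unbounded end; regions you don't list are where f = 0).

slice at 1, 5/2, transform all 3 pieces, and sum them
piece [0, 1): integrate 6*t**3 against the kernel
on [1, 5/2): add ∫ 3*t**(7/2)/2·t^(s-1) dt
piece [5/2, 3): integrate 5*t**(7/2) against the kernel

on [0, 1): 6*t**3
on [1, 5/2): 3*t**(7/2)/2
on [5/2, 3): 5*t**(7/2)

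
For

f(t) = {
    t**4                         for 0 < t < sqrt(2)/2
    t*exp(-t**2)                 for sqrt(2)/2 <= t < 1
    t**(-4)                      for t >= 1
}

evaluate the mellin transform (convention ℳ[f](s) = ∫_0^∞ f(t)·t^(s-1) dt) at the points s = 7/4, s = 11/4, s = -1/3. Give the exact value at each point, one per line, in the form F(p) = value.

F(7/4) = -uppergamma(11/8, 1)/2 + 2**(1/8)/46 + uppergamma(11/8, 1/2)/2 + 4/9
F(11/4) = -uppergamma(15/8, 1)/2 + 2**(5/8)/108 + uppergamma(15/8, 1/2)/2 + 4/5
F(-1/3) = -uppergamma(1/3, 1)/2 + 3*2**(1/6)/44 + 3/13 + uppergamma(1/3, 1/2)/2

invert the shared t-power to get t**3 on [0, sqrt(2)/2); exp(-t**2) on [sqrt(2)/2, 1); t**(-5) on [1, ∞)
strip the power substitution: t**(3/2) on [0, 1/2); exp(-t) on [1/2, 1); t**(-5/2) on [1, ∞)
decompose at sqrt(2)/2, 1; ℳ[f](s) sums the 3 pieces' integrals
[0, sqrt(2)/2) adds the kernel integral of t**4
segment sqrt(2)/2 to 1 holds t*exp(-t**2); add its integral
∫ over [1, ∞) of t**(-4)·t^(s-1) joins the sum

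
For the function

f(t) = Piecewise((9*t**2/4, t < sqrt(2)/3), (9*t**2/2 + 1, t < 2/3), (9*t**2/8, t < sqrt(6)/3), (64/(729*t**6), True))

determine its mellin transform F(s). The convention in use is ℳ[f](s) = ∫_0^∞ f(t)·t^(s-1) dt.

2**(s/2)*(270*2**(s/2)*s*(s - 6) + 216*2**(s/2)*(s - 6) + 81*3**(s/2)*s*(s - 6) - 32*3**(s/2)*s*(s + 2) - 162*s*(s - 6) - 216*s + 1296)/(108*3**s*s*(s - 6)*(s + 2))
  -2 < Re(s) < 6

invert the common scale on t to get t**2/4 on [0, sqrt(2)); t**2/2 + 1 on [sqrt(2), 2); t**2/8 on [2, sqrt(6)); …
peel off the common scale on t: t**2 on [0, sqrt(2)/2); 2*t**2 + 1 on [sqrt(2)/2, 1); t**2/2 on [1, sqrt(6)/2); …
reversing the power substitution: t on [0, 1/2); 2*t + 1 on [1/2, 1); t/2 on [1, 3/2); …
along the cuts sqrt(2)/3, 2/3, sqrt(6)/3, ℳ[f](s) splits into 4 integrals
over [0, sqrt(2)/3), the kernel integral of 9*t**2/4 enters the sum
segment sqrt(2)/3 to 2/3 holds (9*t**2/2 + 1); add its integral
on [2/3, sqrt(6)/3) integrate f = 9*t**2/8 against the kernel
∫ 64/(729*t**6)·t^(s-1) over [sqrt(6)/3, ∞)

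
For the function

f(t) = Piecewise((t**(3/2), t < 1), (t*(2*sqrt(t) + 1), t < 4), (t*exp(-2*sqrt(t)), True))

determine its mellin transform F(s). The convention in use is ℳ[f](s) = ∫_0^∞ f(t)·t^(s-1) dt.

(80*2**(4*s)*(s + 1) + 8*2**(4*s) - 8*2**(2*s)*(s + 1) - 2*2**(2*s) + (s + 1)*(2*s + 3)*uppergamma(2*s + 2, 4))/(2*2**(2*s)*(s + 1)*(2*s + 3))
  Re(s) > -3/2

remove the power substitution first: t**3 on [0, 1); t**2*(2*t + 1) on [1, 2); t**2*exp(-2*t) on [2, ∞)
peel off the shared t-power: t on [0, 1); 2*t + 1 on [1, 2); exp(-2*t) on [2, ∞)
decompose at 1, 4; ℳ[f](s) sums the 3 pieces' integrals
[0, 1) adds the kernel integral of t**(3/2)
piece [1, 4): integrate t*(2*sqrt(t) + 1) against the kernel
[4, ∞) adds the kernel integral of t*exp(-2*sqrt(t))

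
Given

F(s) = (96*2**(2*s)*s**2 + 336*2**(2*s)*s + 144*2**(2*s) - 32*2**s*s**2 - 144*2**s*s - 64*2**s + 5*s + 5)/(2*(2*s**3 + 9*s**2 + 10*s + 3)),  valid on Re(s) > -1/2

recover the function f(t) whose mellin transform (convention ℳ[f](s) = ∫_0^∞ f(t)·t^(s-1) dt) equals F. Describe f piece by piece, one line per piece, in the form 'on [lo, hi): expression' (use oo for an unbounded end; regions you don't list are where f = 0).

on [0, 1): sqrt(t)/2
on [1, 2): t**3/2
on [2, 4): 6*t

breakpoints 1, 2: one integral from each of the 3 segments
for t in [0, 1): the term is ∫ sqrt(t)/2·t^(s-1)
∫ t**3/2·t^(s-1) over [1, 2)
on [2, 4): add ∫ 6*t·t^(s-1) dt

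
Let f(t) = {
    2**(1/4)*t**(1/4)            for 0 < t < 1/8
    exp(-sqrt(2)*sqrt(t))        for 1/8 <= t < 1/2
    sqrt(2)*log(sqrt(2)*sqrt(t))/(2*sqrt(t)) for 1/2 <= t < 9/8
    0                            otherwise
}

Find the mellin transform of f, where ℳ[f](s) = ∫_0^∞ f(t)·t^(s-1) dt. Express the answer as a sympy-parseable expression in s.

strip the common scale on t: t**(1/4) on [0, 1/4); exp(-sqrt(t)) on [1/4, 1); log(sqrt(t))/sqrt(t) on [1, 9/4)
back out the power substitution: sqrt(t) on [0, 1/2); exp(-t) on [1/2, 1); log(t)/t on [1, 3/2)
along the cuts 1/8, 1/2, ℳ[f](s) splits into 3 integrals
segment 0 to 1/8 holds 2**(1/4)*t**(1/4); add its integral
piece [1/8, 1/2): integrate exp(-sqrt(2)*sqrt(t)) against the kernel
over [1/2, 9/8), the kernel integral of sqrt(2)*log(sqrt(2)*sqrt(t))/(2*sqrt(t)) enters the sum

2**(1 - 3*s)*(4**s*(4*s + 1)*(4*s**2 - 4*s + 1)*uppergamma(2*s, 1/2) - 4**s*(4*s + 1)*(4*s**2 - 4*s + 1)*uppergamma(2*s, 1) + 4**s*(12*s + 3)/3 + 9**s*s*(4*s + 1)*(-4*log(2) + 4*log(3))/3 + 9**s*(-8*s - 2)/3 + 9**s*(4*s + 1)*(-2*log(3) + 2*log(2))/3 + sqrt(2)*(12*s**2 - 12*s + 3)/3)/((4*s + 1)*(4*s**2 - 4*s + 1))
  Re(s) > -1/4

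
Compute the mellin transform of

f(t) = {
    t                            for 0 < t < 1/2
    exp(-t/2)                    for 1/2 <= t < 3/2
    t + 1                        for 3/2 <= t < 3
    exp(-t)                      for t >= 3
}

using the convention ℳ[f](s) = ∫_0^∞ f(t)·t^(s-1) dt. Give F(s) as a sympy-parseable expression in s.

decompose at 1/2, 3/2, 3; ℳ[f](s) sums the 4 pieces' integrals
∫ over [0, 1/2) of t·t^(s-1) joins the sum
segment 1/2 to 3/2 holds exp(-t/2); add its integral
∫ (t + 1)·t^(s-1) over [3/2, 3)
[3, ∞) adds the kernel integral of exp(-t)

(2*2**s*s*(s + 1)*uppergamma(s, 3) - 5*3**s*s - 2*3**s + 2*4**s*s*(s + 1)*uppergamma(s, 1/4) - 2*4**s*s*(s + 1)*uppergamma(s, 3/4) + 8*6**s*s + 2*6**s + s)/(2*2**s*s*(s + 1))
  Re(s) > -1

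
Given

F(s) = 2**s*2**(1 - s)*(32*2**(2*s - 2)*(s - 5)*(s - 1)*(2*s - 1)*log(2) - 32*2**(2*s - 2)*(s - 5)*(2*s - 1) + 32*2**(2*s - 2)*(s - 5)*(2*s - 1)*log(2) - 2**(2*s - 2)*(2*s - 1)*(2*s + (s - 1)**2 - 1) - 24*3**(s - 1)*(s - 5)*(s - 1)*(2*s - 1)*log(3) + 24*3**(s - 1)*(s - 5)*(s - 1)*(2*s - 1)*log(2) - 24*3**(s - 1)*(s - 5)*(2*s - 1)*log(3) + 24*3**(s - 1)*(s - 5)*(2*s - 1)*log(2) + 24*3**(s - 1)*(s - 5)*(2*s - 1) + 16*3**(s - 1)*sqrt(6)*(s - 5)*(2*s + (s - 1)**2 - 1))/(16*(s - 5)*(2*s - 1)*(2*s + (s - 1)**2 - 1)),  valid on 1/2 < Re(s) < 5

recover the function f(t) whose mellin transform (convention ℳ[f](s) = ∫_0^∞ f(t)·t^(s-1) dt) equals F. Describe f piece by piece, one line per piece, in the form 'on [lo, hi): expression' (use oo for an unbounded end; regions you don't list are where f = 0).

the common scale on t comes off first: 1/sqrt(t) on [0, 3/2); log(t) on [3/2, 2); t**(-5) on [2, ∞)
strip the shared t-power: sqrt(t) on [0, 3/2); t*log(t) on [3/2, 2); t**(-4) on [2, ∞)
summing 3 kernel integrals split by 3, 4 yields ℳ[f](s)
between 0 and 3 the integrand is sqrt(2)/sqrt(t)·t^(s-1)
for t in [3, 4): the term is ∫ log(t/2)·t^(s-1)
the [4, ∞) slice contributes ∫ 32/t**5·t^(s-1) dt

on [0, 3): sqrt(2)/sqrt(t)
on [3, 4): log(t/2)
on [4, oo): 32/t**5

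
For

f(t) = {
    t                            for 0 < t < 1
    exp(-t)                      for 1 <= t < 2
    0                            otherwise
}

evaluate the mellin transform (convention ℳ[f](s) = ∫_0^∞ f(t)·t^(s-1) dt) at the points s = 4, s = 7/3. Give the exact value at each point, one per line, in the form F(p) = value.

summing 2 kernel integrals split by 1 yields ℳ[f](s)
for t in [0, 1): the term is ∫ t·t^(s-1)
∫ exp(-t)·t^(s-1) over [1, 2)

F(4) = -38*exp(-2) + 1/5 + 16*exp(-1)
F(7/3) = -uppergamma(7/3, 2) + 3/10 + uppergamma(7/3, 1)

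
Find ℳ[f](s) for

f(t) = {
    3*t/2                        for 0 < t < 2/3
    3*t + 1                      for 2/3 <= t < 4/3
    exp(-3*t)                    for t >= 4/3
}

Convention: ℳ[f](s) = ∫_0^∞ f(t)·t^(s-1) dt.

(2**s*s*(s + 1)*uppergamma(s, 4) - 2*4**s*s - 4**s + 5*8**s*s + 8**s)/(6**s*s*(s + 1))
  Re(s) > -1

remove the common scale on t first: t on [0, 1); 2*t + 1 on [1, 2); exp(-2*t) on [2, ∞)
integrate the 3 segments split at 2/3, 4/3, then add the results
on [0, 2/3) integrate f = 3*t/2 against the kernel
over [2/3, 4/3), the kernel integral of (3*t + 1) enters the sum
between 4/3 and ∞ the integrand is exp(-3*t)·t^(s-1)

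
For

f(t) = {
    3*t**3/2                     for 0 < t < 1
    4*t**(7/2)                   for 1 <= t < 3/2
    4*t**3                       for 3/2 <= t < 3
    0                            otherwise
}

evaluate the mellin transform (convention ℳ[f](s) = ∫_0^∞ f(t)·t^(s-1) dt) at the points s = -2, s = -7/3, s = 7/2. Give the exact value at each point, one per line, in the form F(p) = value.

F(-2) = 29/6 + 2*sqrt(6)
F(-7/3) = -3*2**(1/3)*3**(2/3) - 33/28 + 18*2**(5/6)*3**(1/6)/7 + 6*3**(2/3)
F(7/2) = -729*sqrt(6)/208 + 27439/2912 + 5832*sqrt(3)/13

decompose at 1, 3/2; ℳ[f](s) sums the 3 pieces' integrals
∫ 3*t**3/2·t^(s-1) over [0, 1)
on [1, 3/2): add ∫ 4*t**(7/2)·t^(s-1) dt
on [3/2, 3): add ∫ 4*t**3·t^(s-1) dt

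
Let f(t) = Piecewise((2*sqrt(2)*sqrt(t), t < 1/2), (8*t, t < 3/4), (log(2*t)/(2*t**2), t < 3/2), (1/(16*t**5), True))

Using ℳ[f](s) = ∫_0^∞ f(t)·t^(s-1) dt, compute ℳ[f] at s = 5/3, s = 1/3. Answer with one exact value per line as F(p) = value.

reversing the shared t-power: 2*sqrt(2)*t**(3/2) on [0, 1/2); 8*t**2 on [1/2, 3/4); log(2*t)/(2*t) on [3/4, 3/2); …
the common scale on t comes off first: t**(3/2) on [0, 1); 2*t**2 on [1, 3/2); log(t)/t on [3/2, 3); …
treat the 4 regions marked off by 1/2, 3/4, 3/2 separately and sum
over [0, 1/2), the kernel integral of 2*sqrt(2)*sqrt(t) enters the sum
∫ 8*t·t^(s-1) over [1/2, 3/4)
for t in [3/4, 3/2): the term is ∫ log(2*t)/(2*t**2)·t^(s-1)
segment 3/2 to ∞ holds 1/(16*t**5); add its integral

F(5/3) = -809*18**(1/3)/540 - 18**(1/3)*log(3)/2 - 6**(2/3)*log(2)/2 - 15*2**(1/3)/104 + 6**(2/3)*log(3)/2 + 123*6**(2/3)/64
F(1/3) = -3*2**(2/3)/10 - 4*6**(1/3)*log(2)/15 - 12**(1/3)*log(3)/15 - 1109*12**(1/3)/28350 + 4*6**(1/3)*log(3)/15 + 241*6**(1/3)/100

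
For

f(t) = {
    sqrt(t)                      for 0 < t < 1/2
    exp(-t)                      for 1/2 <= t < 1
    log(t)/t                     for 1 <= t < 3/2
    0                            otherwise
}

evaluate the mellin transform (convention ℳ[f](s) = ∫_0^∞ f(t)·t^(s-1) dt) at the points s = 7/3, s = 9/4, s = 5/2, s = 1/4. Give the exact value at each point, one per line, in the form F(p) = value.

F(7/3) = -uppergamma(7/3, 1) - 27*2**(2/3)*3**(1/3)/64 + 3*2**(1/6)/68 + log(3**(9*2**(2/3)*3**(1/3)/16)/2**(9*2**(2/3)*3**(1/3)/16)) + 9/16 + uppergamma(7/3, 1/2)
F(9/4) = -12*2**(3/4)*3**(1/4)/25 - uppergamma(9/4, 1) + 2**(1/4)/22 + log(3**(3*2**(3/4)*3**(1/4)/5)/2**(3*2**(3/4)*3**(1/4)/5)) + 16/25 + uppergamma(9/4, 1/2)
F(5/2) = -5*exp(-1)/2 - sqrt(6)/3 - 3*sqrt(pi)*erfc(1)/4 + 3*sqrt(pi)*erfc(sqrt(2)/2)/4 + 35/72 + exp(-3/2)*log(3**(36*sqrt(6)*exp(3/2))/2**(36*sqrt(6)*exp(3/2)))/72 + sqrt(2)*exp(-1/2)
F(1/4) = -16*2**(3/4)*3**(1/4)/27 + log(2**(4*2**(3/4)*3**(1/4)/9)/3**(4*2**(3/4)*3**(1/4)/9)) - uppergamma(1/4, 1) + uppergamma(1/4, 1/2) + 2*2**(1/4)/3 + 16/9

along the cuts 1/2, 1, ℳ[f](s) splits into 3 integrals
on [0, 1/2) integrate f = sqrt(t) against the kernel
∫ exp(-t)·t^(s-1) over [1/2, 1)
over [1, 3/2), the kernel integral of log(t)/t enters the sum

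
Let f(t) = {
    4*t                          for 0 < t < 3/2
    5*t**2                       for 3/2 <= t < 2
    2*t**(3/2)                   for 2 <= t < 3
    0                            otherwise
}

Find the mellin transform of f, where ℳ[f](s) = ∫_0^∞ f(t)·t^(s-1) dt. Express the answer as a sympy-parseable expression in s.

(80*2**s*(s + 1)*(2*s + 3) - 32*2**(s + 1/2)*(s + 1)*(s + 2) + 48*3**(s + 1/2)*(s + 1)*(s + 2) - 45*(3/2)**s*(s + 1)*(2*s + 3) + 24*3**s*(s + 2)*(2*s + 3)/2**s)/(4*(s + 1)*(s + 2)*(2*s + 3))
  Re(s) > -1

the 3 pieces separated at 3/2, 2 each add one integral
[0, 3/2) adds the kernel integral of 4*t
between 3/2 and 2 the integrand is 5*t**2·t^(s-1)
between 2 and 3 the integrand is 2*t**(3/2)·t^(s-1)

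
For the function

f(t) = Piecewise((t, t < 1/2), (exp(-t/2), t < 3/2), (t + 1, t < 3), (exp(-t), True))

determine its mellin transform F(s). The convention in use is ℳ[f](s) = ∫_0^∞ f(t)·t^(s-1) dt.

(2*2**s*s*(s + 1)*uppergamma(s, 3) - 5*3**s*s - 2*3**s + 2*4**s*s*(s + 1)*uppergamma(s, 1/4) - 2*4**s*s*(s + 1)*uppergamma(s, 3/4) + 8*6**s*s + 2*6**s + s)/(2*2**s*s*(s + 1))
  Re(s) > -1

the 4 pieces separated at 1/2, 3/2, 3 each add one integral
on [0, 1/2): add ∫ t·t^(s-1) dt
[1/2, 3/2) adds the kernel integral of exp(-t/2)
∫ (t + 1)·t^(s-1) over [3/2, 3)
the [3, ∞) slice contributes ∫ exp(-t)·t^(s-1) dt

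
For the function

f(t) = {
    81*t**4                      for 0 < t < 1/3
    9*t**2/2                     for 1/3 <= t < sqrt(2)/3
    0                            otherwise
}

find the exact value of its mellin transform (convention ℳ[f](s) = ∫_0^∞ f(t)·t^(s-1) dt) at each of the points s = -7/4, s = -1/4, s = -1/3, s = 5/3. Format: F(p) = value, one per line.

F(-7/4) = 3**(3/4)*(-14/3 + 6*2**(1/8))
F(-1/4) = 2*3**(1/4)*(-1 + 15*2**(7/8))/105
F(-1/3) = 3*3**(1/3)*(-1 + 11*2**(5/6))/110
F(5/3) = 3**(1/3)*(5 + 34*2**(5/6))/1122

the common scale on t comes off first: t**4 on [0, 1); t**2/2 on [1, sqrt(2))
the power substitution comes off first: t**2 on [0, 1); t/2 on [1, 2)
strip the shared t-power: t on [0, 1); 1/2 on [1, 2)
the 2 pieces separated at 1/3 each add one integral
piece [0, 1/3): integrate 81*t**4 against the kernel
on [1/3, sqrt(2)/3) integrate f = 9*t**2/2 against the kernel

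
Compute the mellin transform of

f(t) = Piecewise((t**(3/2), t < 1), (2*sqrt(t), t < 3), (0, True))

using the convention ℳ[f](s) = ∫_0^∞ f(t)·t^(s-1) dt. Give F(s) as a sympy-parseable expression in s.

split f at 1: ℳ[f](s) collects 2 kernel integrals
segment 0 to 1 holds t**(3/2); add its integral
on [1, 3): add ∫ 2*sqrt(t)·t^(s-1) dt

(4*sqrt(3)*3**s*(2*s + 3) - 4*s - 10)/((2*s + 1)*(2*s + 3))
  Re(s) > -3/2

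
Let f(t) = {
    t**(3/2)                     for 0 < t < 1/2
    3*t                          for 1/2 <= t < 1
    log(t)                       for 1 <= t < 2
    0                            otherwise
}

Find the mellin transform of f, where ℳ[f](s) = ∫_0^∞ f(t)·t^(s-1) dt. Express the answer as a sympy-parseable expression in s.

(-2*2**(2*s)*(s + 1)*(2*s + 3) + 6*2**s*s**2*(2*s + 3) + 2*2**s*(s + 1)*(2*s + 3) + 4**s*s*(s + 1)*(2*s + 3)*log(4) + sqrt(2)*s**2*(s + 1) - 3*s**2*(2*s + 3))/(2*2**s*s**2*(s + 1)*(2*s + 3))
  Re(s) > -3/2

linearity at 1/2, 1 turns ℳ[f](s) into 3 summed integrals
for t in [0, 1/2): the term is ∫ t**(3/2)·t^(s-1)
∫ 3*t·t^(s-1) over [1/2, 1)
between 1 and 2 the integrand is log(t)·t^(s-1)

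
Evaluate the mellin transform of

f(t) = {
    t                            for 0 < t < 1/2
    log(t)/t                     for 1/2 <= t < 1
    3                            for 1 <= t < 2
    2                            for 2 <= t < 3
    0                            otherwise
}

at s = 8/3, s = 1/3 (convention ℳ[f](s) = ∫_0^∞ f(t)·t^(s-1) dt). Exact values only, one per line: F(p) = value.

treat the 4 regions marked off by 1/2, 1, 2 separately and sum
segment [0, 1/2) carries t; integrate it
segment 1/2 to 1 holds log(t)/t; add its integral
between 1 and 2 the integrand is 3·t^(s-1)
on [2, 3): add ∫ 2·t^(s-1) dt

F(8/3) = -297/200 + 3*2**(1/3)*log(2)/20 + 471*2**(1/3)/4400 + 3*2**(2/3)/2 + 27*3**(2/3)/4
F(1/3) = -45/4 - 3*2**(2/3)*log(2)/2 + 3*2**(1/3) + 39*2**(2/3)/16 + 6*3**(1/3)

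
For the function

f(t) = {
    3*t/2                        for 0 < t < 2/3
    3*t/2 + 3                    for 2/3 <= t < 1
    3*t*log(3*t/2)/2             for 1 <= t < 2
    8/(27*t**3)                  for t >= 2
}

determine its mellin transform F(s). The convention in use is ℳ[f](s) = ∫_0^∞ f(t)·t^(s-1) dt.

reversing the common scale on t: t on [0, 1); t + 3 on [1, 3/2); t*log(t) on [3/2, 3); …
split f at 2/3, 1, 2: ℳ[f](s) collects 4 kernel integrals
on [0, 2/3) integrate f = 3*t/2 against the kernel
∫ (3*t/2 + 3)·t^(s-1) over [2/3, 1)
segment 1 to 2 holds 3*t*log(3*t/2)/2; add its integral
∫ 8/(27*t**3)·t^(s-1) over [2, ∞)

(-162*2**s*s*(s - 3)*(s**2 + 2*s + 1) - 162*2**s*(s - 3)*(s**2 + 2*s + 1) - 81*3**s*s**2*(s - 3)*(s + 1)*log(3) + 81*3**s*s**2*(s - 3)*(s + 1)*log(2) - 81*3**s*s*(s - 3)*(s + 1)*log(3) + 81*3**s*s*(s - 3)*(s + 1)*log(2) + 81*3**s*s*(s - 3)*(s + 1) + 243*3**s*s*(s - 3)*(s**2 + 2*s + 1) + 162*3**s*(s - 3)*(s**2 + 2*s + 1) + 162*6**s*s**2*(s - 3)*(s + 1)*log(3) - 162*6**s*s*(s - 3)*(s + 1) + 162*6**s*s*(s - 3)*(s + 1)*log(3) - 2*6**s*s*(s + 1)*(s**2 + 2*s + 1))/(54*3**s*s*(s - 3)*(s + 1)*(s**2 + 2*s + 1))
  -1 < Re(s) < 3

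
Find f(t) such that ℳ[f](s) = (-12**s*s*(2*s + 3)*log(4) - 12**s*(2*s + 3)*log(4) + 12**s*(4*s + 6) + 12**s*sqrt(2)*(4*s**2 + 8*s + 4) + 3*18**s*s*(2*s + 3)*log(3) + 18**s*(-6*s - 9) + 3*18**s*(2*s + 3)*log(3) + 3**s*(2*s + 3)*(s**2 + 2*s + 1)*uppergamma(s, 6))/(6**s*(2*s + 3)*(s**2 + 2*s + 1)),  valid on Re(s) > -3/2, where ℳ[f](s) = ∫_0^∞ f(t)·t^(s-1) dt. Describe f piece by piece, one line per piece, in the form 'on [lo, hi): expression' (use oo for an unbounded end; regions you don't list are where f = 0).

along the cuts 2, 3, ℳ[f](s) splits into 3 integrals
segment 0 to 2 holds t**(3/2); add its integral
for t in [2, 3): the term is ∫ t*log(t)·t^(s-1)
between 3 and ∞ the integrand is exp(-2*t)·t^(s-1)

on [0, 2): t**(3/2)
on [2, 3): t*log(t)
on [3, oo): exp(-2*t)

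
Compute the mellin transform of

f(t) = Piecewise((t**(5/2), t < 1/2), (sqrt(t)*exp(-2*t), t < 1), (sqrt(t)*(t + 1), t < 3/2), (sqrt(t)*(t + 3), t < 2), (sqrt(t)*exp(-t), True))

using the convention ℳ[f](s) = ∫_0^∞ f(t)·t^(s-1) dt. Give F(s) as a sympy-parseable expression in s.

back out the shared t-power: t**2 on [0, 1/2); exp(-2*t) on [1/2, 1); t + 1 on [1, 3/2); …
treat the 5 regions marked off by 1/2, 1, 3/2, 2 separately and sum
on [0, 1/2): add ∫ t**(5/2)·t^(s-1) dt
∫ sqrt(t)*exp(-2*t)·t^(s-1) over [1/2, 1)
on [1, 3/2) integrate f = sqrt(t)*(t + 1) against the kernel
piece [3/2, 2): integrate sqrt(t)*(t + 3) against the kernel
[2, ∞) adds the kernel integral of sqrt(t)*exp(-t)

2**(-s - 3/2)*(2**(s + 3/2)*(2*s + 1)*(2*s + 3)*(2*s + 5)*uppergamma(s + 1/2, 2) + 2**(s + 7/2)*(-2*s - 5) - 2**(s + 7/2)*(2*s + 1)*(2*s + 5) + 5*2**(2*s + 3)*(2*s + 1)*(2*s + 5) + 2**(2*s + 4)*(6*s + 15) + 3**(s + 1/2)*(-32*s - 80) - 8*3**(s + 1/2)*(2*s + 1)*(2*s + 5) + 2*(2*s + 1)*(2*s + 3)*(2*s + 5)*uppergamma(s + 1/2, 1) - 2*(2*s + 1)*(2*s + 3)*(2*s + 5)*uppergamma(s + 1/2, 2) + (2*s + 1)*(2*s + 3))/((2*s + 1)*(2*s + 3)*(2*s + 5))
  Re(s) > -5/2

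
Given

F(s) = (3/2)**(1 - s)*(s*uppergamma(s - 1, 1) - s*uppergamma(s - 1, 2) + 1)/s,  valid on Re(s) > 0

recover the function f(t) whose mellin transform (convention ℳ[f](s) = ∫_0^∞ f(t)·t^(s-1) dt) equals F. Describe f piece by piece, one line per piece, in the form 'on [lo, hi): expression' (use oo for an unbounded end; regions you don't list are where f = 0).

on [0, 2/3): 3/2
on [2/3, 4/3): exp(-3*t/2)/t

undo the shared t-power: 3*t/2 on [0, 2/3); exp(-3*t/2) on [2/3, 4/3)
back out the common scale on t: t on [0, 1); exp(-t) on [1, 2)
treat the 2 regions marked off by 2/3 separately and sum
the [0, 2/3) slice contributes ∫ 3/2·t^(s-1) dt
∫ exp(-3*t/2)/t·t^(s-1) over [2/3, 4/3)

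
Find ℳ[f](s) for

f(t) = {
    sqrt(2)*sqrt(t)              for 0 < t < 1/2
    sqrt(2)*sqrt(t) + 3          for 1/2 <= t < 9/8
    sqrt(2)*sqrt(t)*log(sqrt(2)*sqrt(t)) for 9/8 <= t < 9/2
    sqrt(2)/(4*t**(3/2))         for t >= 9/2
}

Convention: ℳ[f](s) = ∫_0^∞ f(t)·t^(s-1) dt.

undo the common scale on t: sqrt(t) on [0, 1); sqrt(t) + 3 on [1, 9/4); sqrt(t)*log(sqrt(t)) on [9/4, 9); …
peel off the power substitution: t on [0, 1); t + 3 on [1, 3/2); t*log(t) on [3/2, 3); …
treat the 4 regions marked off by 1/2, 9/8, 9/2 separately and sum
the [0, 1/2) slice contributes ∫ sqrt(2)*sqrt(t)·t^(s-1) dt
∫ (sqrt(2)*sqrt(t) + 3)·t^(s-1) over [1/2, 9/8)
on [9/8, 9/2) integrate f = sqrt(2)*sqrt(t)*log(sqrt(2)*sqrt(t)) against the kernel
between 9/2 and ∞ the integrand is sqrt(2)/(4*t**(3/2))·t^(s-1)

(-324*2**(2*s)*s*(2*s - 3)*(4*s**2 + 4*s + 1) - 162*2**(2*s)*(2*s - 3)*(4*s**2 + 4*s + 1) - 324*3**(2*s)*s**2*(2*s - 3)*(2*s + 1)*log(3) + 324*3**(2*s)*s**2*(2*s - 3)*(2*s + 1)*log(2) - 162*3**(2*s)*s*(2*s - 3)*(2*s + 1)*log(3) + 162*3**(2*s)*s*(2*s - 3)*(2*s + 1)*log(2) + 162*3**(2*s)*s*(2*s - 3)*(2*s + 1) + 486*3**(2*s)*s*(2*s - 3)*(4*s**2 + 4*s + 1) + 162*3**(2*s)*(2*s - 3)*(4*s**2 + 4*s + 1) + 648*6**(2*s)*s**2*(2*s - 3)*(2*s + 1)*log(3) - 324*6**(2*s)*s*(2*s - 3)*(2*s + 1) + 324*6**(2*s)*s*(2*s - 3)*(2*s + 1)*log(3) - 4*6**(2*s)*s*(2*s + 1)*(4*s**2 + 4*s + 1))/(54*2**(3*s)*s*(2*s - 3)*(2*s + 1)*(4*s**2 + 4*s + 1))
  -1/2 < Re(s) < 3/2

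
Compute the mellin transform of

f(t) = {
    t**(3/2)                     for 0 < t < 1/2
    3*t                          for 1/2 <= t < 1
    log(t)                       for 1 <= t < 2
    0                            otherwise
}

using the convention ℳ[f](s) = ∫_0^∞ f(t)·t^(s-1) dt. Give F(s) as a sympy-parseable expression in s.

(-2*2**(2*s)*(s + 1)*(2*s + 3) + 6*2**s*s**2*(2*s + 3) + 2*2**s*(s + 1)*(2*s + 3) + 4**s*s*(s + 1)*(2*s + 3)*log(4) + sqrt(2)*s**2*(s + 1) - 3*s**2*(2*s + 3))/(2*2**s*s**2*(s + 1)*(2*s + 3))
  Re(s) > -3/2

breakpoints 1/2, 1: one integral from each of the 3 segments
on [0, 1/2) integrate f = t**(3/2) against the kernel
piece [1/2, 1): integrate 3*t against the kernel
segment 1 to 2 holds log(t); add its integral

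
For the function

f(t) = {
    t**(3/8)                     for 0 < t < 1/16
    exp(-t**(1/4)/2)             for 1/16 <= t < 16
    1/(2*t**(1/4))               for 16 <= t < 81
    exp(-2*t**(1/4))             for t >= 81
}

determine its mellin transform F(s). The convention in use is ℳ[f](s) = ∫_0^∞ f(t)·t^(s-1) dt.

peel off the power substitution: t**(3/4) on [0, 1/4); exp(-sqrt(t)/2) on [1/4, 4); 1/(2*sqrt(t)) on [4, 9); …
undo the power substitution: t**(3/2) on [0, 1/2); exp(-t/2) on [1/2, 2); 1/(2*t) on [2, 3); …
breakpoints 1/16, 16, 81: one integral from each of the 4 segments
∫ t**(3/8)·t^(s-1) over [0, 1/16)
on [1/16, 16): add ∫ exp(-t**(1/4)/2)·t^(s-1) dt
[16, 81) adds the kernel integral of 1/(2*t**(1/4))
[81, ∞) adds the kernel integral of exp(-2*t**(1/4))

(2*1679616**s*(8*s + 3) + 12*331776**s*(4*s - 1)*(8*s + 3)*uppergamma(4*s, 1/4) - 12*331776**s*(4*s - 1)*(8*s + 3)*uppergamma(4*s, 1) - 3*331776**s*(8*s + 3) + 12*6**(4*s)*(4*s - 1)*(8*s + 3)*uppergamma(4*s, 6) + 6*sqrt(2)*6**(4*s)*(4*s - 1))/(3*20736**s*(4*s - 1)*(8*s + 3))
  Re(s) > -3/8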